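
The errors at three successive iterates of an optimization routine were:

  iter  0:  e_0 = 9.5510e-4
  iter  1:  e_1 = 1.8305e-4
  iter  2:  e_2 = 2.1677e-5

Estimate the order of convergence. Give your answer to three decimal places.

p ≈ ln(e_2/e_1) / ln(e_1/e_0)
  = ln(2.1677e-5/1.8305e-4) / ln(1.8305e-4/9.5510e-4)
  = ln(0.118421) / ln(0.191655)
  = -2.133509 / -1.652058 ≈ 1.291425

1.291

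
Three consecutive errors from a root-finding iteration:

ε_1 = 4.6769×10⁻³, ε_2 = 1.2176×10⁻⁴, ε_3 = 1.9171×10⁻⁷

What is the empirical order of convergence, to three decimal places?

p ≈ ln(ε_3/ε_2) / ln(ε_2/ε_1)
  = ln(1.9171×10⁻⁷/1.2176×10⁻⁴) / ln(1.2176×10⁻⁴/4.6769×10⁻³)
  = ln(0.00157449) / ln(0.0260343)
  = -6.453824 / -3.648340 ≈ 1.768975

1.769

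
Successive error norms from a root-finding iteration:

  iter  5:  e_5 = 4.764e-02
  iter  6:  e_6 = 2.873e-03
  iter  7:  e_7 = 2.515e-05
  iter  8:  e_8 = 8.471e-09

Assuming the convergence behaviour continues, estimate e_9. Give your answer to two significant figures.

First estimate the order: p ≈ ln(e_8/e_7) / ln(e_7/e_6) = ln(8.471e-09/2.515e-05)/ln(2.515e-05/2.873e-03) = ln(0.000336819)/ln(0.00875392) ≈ 1.6875.
Then e_9 ≈ e_8·(e_8/e_7)^p = 8.471e-09·(0.000336819)^1.6875 = 8.471e-09·1.38033e-06 ≈ 1.169e-14.

1.2e-14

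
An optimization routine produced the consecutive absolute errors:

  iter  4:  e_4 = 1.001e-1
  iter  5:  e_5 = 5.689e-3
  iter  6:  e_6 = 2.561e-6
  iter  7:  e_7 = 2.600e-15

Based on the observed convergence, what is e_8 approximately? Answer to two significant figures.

First estimate the order: p ≈ ln(e_7/e_6) / ln(e_6/e_5) = ln(2.600e-15/2.561e-6)/ln(2.561e-6/5.689e-3) = ln(1.01523e-09)/ln(0.000450167) ≈ 2.6873.
Then e_8 ≈ e_7·(e_7/e_6)^p = 2.600e-15·(1.01523e-09)^2.6873 = 2.600e-15·6.79111e-25 ≈ 1.766e-39.

1.8e-39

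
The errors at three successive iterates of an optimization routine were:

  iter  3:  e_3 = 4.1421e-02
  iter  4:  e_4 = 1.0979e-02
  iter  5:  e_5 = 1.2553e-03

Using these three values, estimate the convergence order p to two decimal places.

1.63

p ≈ ln(e_5/e_4) / ln(e_4/e_3)
  = ln(1.2553e-03/1.0979e-02) / ln(1.0979e-02/4.1421e-02)
  = ln(0.114336) / ln(0.265059)
  = -2.16861 / -1.32780 ≈ 1.63324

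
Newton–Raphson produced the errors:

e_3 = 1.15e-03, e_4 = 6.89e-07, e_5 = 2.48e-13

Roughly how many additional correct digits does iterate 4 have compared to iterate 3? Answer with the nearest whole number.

Digits gained ≈ log₁₀(e_3/e_4) = log₁₀(1.15e-03/6.89e-07) = log₁₀(1669.09) ≈ 3.222.

3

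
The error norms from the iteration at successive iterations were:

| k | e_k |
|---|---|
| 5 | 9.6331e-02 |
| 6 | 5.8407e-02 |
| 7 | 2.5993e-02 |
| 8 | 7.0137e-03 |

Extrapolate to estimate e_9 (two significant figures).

First estimate the order: p ≈ ln(e_8/e_7) / ln(e_7/e_6) = ln(7.0137e-03/2.5993e-02)/ln(2.5993e-02/5.8407e-02) = ln(0.26983)/ln(0.445032) ≈ 1.6180.
Then e_9 ≈ e_8·(e_8/e_7)^p = 7.0137e-03·(0.26983)^1.6180 = 7.0137e-03·0.120089 ≈ 0.0008423.

8.4e-4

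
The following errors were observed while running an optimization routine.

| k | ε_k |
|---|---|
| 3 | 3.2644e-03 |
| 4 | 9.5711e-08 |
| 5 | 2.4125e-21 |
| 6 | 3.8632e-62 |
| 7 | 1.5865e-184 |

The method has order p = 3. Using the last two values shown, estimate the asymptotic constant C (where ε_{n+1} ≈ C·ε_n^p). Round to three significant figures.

C ≈ ε_7 / ε_6^3
  = 1.5865e-184 / (3.8632e-62)^3
  = 1.5865e-184 / 5.76556e-185 ≈ 2.7517

2.75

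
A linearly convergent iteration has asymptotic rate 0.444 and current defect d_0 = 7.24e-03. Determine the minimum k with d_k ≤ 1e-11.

26

After k steps, d_k ≈ 7.24e-03·0.444^k.
Need 0.444^k ≤ 1e-11/7.24e-03 = 1.38122e-09.
k ≥ ln(1.38122e-09)/ln(0.444) = -20.4003/-0.81193 = 25.126.
Smallest integer k = 26.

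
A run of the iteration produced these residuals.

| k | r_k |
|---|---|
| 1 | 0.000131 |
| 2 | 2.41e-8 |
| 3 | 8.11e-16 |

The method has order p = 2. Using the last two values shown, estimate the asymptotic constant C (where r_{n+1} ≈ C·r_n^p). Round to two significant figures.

C ≈ r_3 / r_2^2
  = 8.11e-16 / (2.41e-8)^2
  = 8.11e-16 / 5.8081e-16 ≈ 1.3963

1.4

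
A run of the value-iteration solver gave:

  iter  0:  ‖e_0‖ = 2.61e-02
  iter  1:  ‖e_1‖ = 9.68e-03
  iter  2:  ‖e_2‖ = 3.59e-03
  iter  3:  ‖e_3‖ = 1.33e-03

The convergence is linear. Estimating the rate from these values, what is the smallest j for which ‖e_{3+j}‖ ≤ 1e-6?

Rate ρ ≈ ‖e_3‖/‖e_2‖ = 1.33e-03/3.59e-03 = 0.3705.
After j more steps, ‖e_{3+j}‖ ≈ 1.33e-03·ρ^j; need ρ^j ≤ 1e-6/1.33e-03 = 0.00075188.
j ≥ ln(0.00075188)/ln(0.3705) = -7.1929/-0.99290 = 7.244.
So 8 more iterations are needed.

8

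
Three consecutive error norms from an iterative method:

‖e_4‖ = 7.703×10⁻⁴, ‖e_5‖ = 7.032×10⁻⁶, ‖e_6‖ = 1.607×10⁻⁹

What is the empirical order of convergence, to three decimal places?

p ≈ ln(‖e_6‖/‖e_5‖) / ln(‖e_5‖/‖e_4‖)
  = ln(1.607×10⁻⁹/7.032×10⁻⁶) / ln(7.032×10⁻⁶/7.703×10⁻⁴)
  = ln(0.000228527) / ln(0.00912891)
  = -8.383856 / -4.696309 ≈ 1.785201

1.785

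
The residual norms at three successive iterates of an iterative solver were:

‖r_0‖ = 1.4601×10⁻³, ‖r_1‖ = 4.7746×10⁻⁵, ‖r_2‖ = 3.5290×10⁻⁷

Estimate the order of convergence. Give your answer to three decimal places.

1.435

p ≈ ln(‖r_2‖/‖r_1‖) / ln(‖r_1‖/‖r_0‖)
  = ln(3.5290×10⁻⁷/4.7746×10⁻⁵) / ln(4.7746×10⁻⁵/1.4601×10⁻³)
  = ln(0.0073912) / ln(0.0327005)
  = -4.907465 / -3.420365 ≈ 1.434778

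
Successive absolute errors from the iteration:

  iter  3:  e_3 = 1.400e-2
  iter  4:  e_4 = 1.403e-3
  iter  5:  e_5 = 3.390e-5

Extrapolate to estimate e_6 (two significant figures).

First estimate the order: p ≈ ln(e_5/e_4) / ln(e_4/e_3) = ln(3.390e-5/1.403e-3)/ln(1.403e-3/1.400e-2) = ln(0.0241625)/ln(0.100214) ≈ 1.6184.
Then e_6 ≈ e_5·(e_5/e_4)^p = 3.390e-5·(0.0241625)^1.6184 = 3.390e-5·0.002417 ≈ 8.194e-08.

8.2e-8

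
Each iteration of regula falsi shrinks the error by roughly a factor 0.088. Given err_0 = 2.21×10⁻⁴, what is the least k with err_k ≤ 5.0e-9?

After k steps, err_k ≈ 2.21×10⁻⁴·0.088^k.
Need 0.088^k ≤ 5.0e-9/2.21×10⁻⁴ = 2.26244e-05.
k ≥ ln(2.26244e-05)/ln(0.088) = -10.6965/-2.43042 = 4.401.
Smallest integer k = 5.

5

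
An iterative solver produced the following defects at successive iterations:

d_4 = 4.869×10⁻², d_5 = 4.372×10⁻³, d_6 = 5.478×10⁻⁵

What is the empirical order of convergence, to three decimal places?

1.817

p ≈ ln(d_6/d_5) / ln(d_5/d_4)
  = ln(5.478×10⁻⁵/4.372×10⁻³) / ln(4.372×10⁻³/4.869×10⁻²)
  = ln(0.0125297) / ln(0.0897926)
  = -4.379653 / -2.410253 ≈ 1.817093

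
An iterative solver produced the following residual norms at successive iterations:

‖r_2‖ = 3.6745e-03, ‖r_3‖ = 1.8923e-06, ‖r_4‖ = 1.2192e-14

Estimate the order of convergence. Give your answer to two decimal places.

2.49

p ≈ ln(‖r_4‖/‖r_3‖) / ln(‖r_3‖/‖r_2‖)
  = ln(1.2192e-14/1.8923e-06) / ln(1.8923e-06/3.6745e-03)
  = ln(6.44295e-09) / ln(0.000514982)
  = -18.86028 / -7.57138 ≈ 2.49100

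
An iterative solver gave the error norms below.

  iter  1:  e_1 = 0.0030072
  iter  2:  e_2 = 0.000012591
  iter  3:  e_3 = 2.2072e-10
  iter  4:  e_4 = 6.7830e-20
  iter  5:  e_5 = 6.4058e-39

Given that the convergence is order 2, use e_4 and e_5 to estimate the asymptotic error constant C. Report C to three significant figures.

C ≈ e_5 / e_4^2
  = 6.4058e-39 / (6.7830e-20)^2
  = 6.4058e-39 / 4.60091e-39 ≈ 1.3923

1.39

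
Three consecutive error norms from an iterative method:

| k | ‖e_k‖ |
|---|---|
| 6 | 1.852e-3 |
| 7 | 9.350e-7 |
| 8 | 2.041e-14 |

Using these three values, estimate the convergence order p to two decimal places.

p ≈ ln(‖e_8‖/‖e_7‖) / ln(‖e_7‖/‖e_6‖)
  = ln(2.041e-14/9.350e-7) / ln(9.350e-7/1.852e-3)
  = ln(2.18289e-08) / ln(0.00050486)
  = -17.64003 / -7.59123 ≈ 2.32374

2.32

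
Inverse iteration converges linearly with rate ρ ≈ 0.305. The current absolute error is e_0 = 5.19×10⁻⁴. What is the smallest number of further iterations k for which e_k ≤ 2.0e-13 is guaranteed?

After k steps, e_k ≈ 5.19×10⁻⁴·0.305^k.
Need 0.305^k ≤ 2.0e-13/5.19×10⁻⁴ = 3.85356e-10.
k ≥ ln(3.85356e-10)/ln(0.305) = -21.6769/-1.18744 = 18.255.
Smallest integer k = 19.

19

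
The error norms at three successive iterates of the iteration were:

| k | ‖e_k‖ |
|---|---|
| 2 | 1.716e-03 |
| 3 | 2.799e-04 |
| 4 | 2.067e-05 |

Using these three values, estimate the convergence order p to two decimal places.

p ≈ ln(‖e_4‖/‖e_3‖) / ln(‖e_3‖/‖e_2‖)
  = ln(2.067e-05/2.799e-04) / ln(2.799e-04/1.716e-03)
  = ln(0.0738478) / ln(0.163112)
  = -2.60575 / -1.81332 ≈ 1.43701

1.44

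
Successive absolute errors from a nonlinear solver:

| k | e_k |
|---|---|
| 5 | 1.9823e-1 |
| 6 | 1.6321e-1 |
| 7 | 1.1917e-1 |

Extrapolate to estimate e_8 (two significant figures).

First estimate the order: p ≈ ln(e_7/e_6) / ln(e_6/e_5) = ln(1.1917e-1/1.6321e-1)/ln(1.6321e-1/1.9823e-1) = ln(0.730164)/ln(0.823337) ≈ 1.6178.
Then e_8 ≈ e_7·(e_7/e_6)^p = 1.1917e-1·(0.730164)^1.6178 = 1.1917e-1·0.601231 ≈ 0.07165.

7.2e-2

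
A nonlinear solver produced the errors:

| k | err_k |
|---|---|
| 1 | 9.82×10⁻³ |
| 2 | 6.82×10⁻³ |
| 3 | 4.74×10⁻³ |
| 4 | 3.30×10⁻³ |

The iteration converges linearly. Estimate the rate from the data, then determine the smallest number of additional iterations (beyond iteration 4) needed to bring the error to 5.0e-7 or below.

Rate ρ ≈ err_4/err_3 = 3.30×10⁻³/4.74×10⁻³ = 0.6962.
After j more steps, err_{4+j} ≈ 3.30×10⁻³·ρ^j; need ρ^j ≤ 5.0e-7/3.30×10⁻³ = 0.000151515.
j ≥ ln(0.000151515)/ln(0.6962) = -8.7948/-0.36212 = 24.287.
So 25 more iterations are needed.

25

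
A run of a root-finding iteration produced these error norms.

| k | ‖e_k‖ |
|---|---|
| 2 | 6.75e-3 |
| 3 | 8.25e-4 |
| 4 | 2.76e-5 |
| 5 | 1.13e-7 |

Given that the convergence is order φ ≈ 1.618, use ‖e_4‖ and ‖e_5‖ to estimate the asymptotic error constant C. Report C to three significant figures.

C ≈ ‖e_5‖ / ‖e_4‖^1.618
  = 1.13e-7 / (2.76e-5)^1.618
  = 1.13e-7 / 4.20137e-08 ≈ 2.6896

2.69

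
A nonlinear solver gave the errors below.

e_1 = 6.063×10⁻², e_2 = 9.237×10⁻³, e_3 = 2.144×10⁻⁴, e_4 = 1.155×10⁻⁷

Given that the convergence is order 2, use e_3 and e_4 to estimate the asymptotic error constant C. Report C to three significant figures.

2.51

C ≈ e_4 / e_3^2
  = 1.155×10⁻⁷ / (2.144×10⁻⁴)^2
  = 1.155×10⁻⁷ / 4.59674e-08 ≈ 2.5127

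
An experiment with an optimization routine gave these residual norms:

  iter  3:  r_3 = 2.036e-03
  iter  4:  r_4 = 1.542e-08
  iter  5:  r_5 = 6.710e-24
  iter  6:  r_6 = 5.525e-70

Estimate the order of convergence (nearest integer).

3

Consecutive ratios: r_6/r_5 = 5.525e-70/6.710e-24 = 8.23398e-47, r_5/r_4 = 6.710e-24/1.542e-08 = 4.35149e-16.
p ≈ ln(8.23398e-47)/ln(4.35149e-16) = -106.1132/-35.3708 ≈ 3.00.
So the convergence is cubic (order 3).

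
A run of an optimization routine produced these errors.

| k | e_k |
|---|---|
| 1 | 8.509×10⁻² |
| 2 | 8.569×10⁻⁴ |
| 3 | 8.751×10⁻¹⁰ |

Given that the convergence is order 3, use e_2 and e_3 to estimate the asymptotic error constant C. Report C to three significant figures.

C ≈ e_3 / e_2^3
  = 8.751×10⁻¹⁰ / (8.569×10⁻⁴)^3
  = 8.751×10⁻¹⁰ / 6.29202e-10 ≈ 1.3908

1.39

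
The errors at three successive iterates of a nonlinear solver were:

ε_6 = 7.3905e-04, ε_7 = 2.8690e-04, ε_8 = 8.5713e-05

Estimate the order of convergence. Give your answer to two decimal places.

p ≈ ln(ε_8/ε_7) / ln(ε_7/ε_6)
  = ln(8.5713e-05/2.8690e-04) / ln(2.8690e-04/7.3905e-04)
  = ln(0.298756) / ln(0.388201)
  = -1.20813 / -0.94623 ≈ 1.27678

1.28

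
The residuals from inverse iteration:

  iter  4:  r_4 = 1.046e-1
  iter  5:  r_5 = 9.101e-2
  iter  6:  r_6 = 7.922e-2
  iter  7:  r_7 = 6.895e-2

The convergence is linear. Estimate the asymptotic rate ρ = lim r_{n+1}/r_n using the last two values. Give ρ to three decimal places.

0.870

ρ ≈ r_7/r_6 = 6.895e-2/7.922e-2 = 0.87036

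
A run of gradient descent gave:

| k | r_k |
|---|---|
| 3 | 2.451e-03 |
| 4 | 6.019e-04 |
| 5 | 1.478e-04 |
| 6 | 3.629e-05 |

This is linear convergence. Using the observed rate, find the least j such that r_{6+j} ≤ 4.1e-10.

9

Rate ρ ≈ r_6/r_5 = 3.629e-05/1.478e-04 = 0.2455.
After j more steps, r_{6+j} ≈ 3.629e-05·ρ^j; need ρ^j ≤ 4.1e-10/3.629e-05 = 1.12979e-05.
j ≥ ln(1.12979e-05)/ln(0.2455) = -11.3909/-1.40446 = 8.111.
So 9 more iterations are needed.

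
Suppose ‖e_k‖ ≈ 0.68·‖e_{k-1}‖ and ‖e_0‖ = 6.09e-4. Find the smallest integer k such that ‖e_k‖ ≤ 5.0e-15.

After k steps, ‖e_k‖ ≈ 6.09e-4·0.68^k.
Need 0.68^k ≤ 5.0e-15/6.09e-4 = 8.21018e-12.
k ≥ ln(8.21018e-12)/ln(0.68) = -25.5256/-0.38566 = 66.187.
Smallest integer k = 67.

67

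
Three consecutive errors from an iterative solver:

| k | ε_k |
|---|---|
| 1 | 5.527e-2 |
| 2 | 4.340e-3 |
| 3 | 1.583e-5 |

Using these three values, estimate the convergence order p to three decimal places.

p ≈ ln(ε_3/ε_2) / ln(ε_2/ε_1)
  = ln(1.583e-5/4.340e-3) / ln(4.340e-3/5.527e-2)
  = ln(0.00364747) / ln(0.0785236)
  = -5.613722 / -2.544356 ≈ 2.206343

2.206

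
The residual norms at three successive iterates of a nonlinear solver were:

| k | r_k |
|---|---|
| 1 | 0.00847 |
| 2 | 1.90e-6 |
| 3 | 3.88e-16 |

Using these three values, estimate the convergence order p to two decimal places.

p ≈ ln(r_3/r_2) / ln(r_2/r_1)
  = ln(3.88e-16/1.90e-6) / ln(1.90e-6/0.00847)
  = ln(2.04211e-10) / ln(0.000224321)
  = -22.31187 / -8.40243 ≈ 2.65541

2.66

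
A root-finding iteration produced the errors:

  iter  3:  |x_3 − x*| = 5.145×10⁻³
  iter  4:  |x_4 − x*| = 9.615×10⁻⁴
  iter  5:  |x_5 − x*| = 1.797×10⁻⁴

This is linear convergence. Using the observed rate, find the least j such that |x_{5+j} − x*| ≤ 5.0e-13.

12

Rate ρ ≈ |x_5 − x*|/|x_4 − x*| = 1.797×10⁻⁴/9.615×10⁻⁴ = 0.1869.
After j more steps, |x_{5+j} − x*| ≈ 1.797×10⁻⁴·ρ^j; need ρ^j ≤ 5.0e-13/1.797×10⁻⁴ = 2.78242e-09.
j ≥ ln(2.78242e-09)/ln(0.1869) = -19.6999/-1.67718 = 11.746.
So 12 more iterations are needed.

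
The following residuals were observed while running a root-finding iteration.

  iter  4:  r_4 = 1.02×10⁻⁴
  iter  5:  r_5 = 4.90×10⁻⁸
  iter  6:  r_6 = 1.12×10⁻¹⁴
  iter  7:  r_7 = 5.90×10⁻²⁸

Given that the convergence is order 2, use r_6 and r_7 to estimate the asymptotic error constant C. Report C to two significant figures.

C ≈ r_7 / r_6^2
  = 5.90×10⁻²⁸ / (1.12×10⁻¹⁴)^2
  = 5.90×10⁻²⁸ / 1.2544e-28 ≈ 4.7034

4.7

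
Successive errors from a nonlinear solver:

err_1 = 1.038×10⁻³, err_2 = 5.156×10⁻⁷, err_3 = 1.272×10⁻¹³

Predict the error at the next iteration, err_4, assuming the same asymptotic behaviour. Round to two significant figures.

First estimate the order: p ≈ ln(err_3/err_2) / ln(err_2/err_1) = ln(1.272×10⁻¹³/5.156×10⁻⁷)/ln(5.156×10⁻⁷/1.038×10⁻³) = ln(2.46703e-07)/ln(0.000496724) ≈ 2.0000.
Then err_4 ≈ err_3·(err_3/err_2)^p = 1.272×10⁻¹³·(2.46703e-07)^2.0000 = 1.272×10⁻¹³·6.08624e-14 ≈ 7.742e-27.

7.7e-27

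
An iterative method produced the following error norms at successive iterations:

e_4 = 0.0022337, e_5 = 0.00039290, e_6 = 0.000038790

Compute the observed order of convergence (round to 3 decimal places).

1.332

p ≈ ln(e_6/e_5) / ln(e_5/e_4)
  = ln(0.000038790/0.00039290) / ln(0.00039290/0.0022337)
  = ln(0.0987274) / ln(0.175896)
  = -2.315393 / -1.737862 ≈ 1.332323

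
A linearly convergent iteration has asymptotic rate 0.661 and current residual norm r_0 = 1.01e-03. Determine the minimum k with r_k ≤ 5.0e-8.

After k steps, r_k ≈ 1.01e-03·0.661^k.
Need 0.661^k ≤ 5.0e-8/1.01e-03 = 4.9505e-05.
k ≥ ln(4.9505e-05)/ln(0.661) = -9.9134/-0.41400 = 23.945.
Smallest integer k = 24.

24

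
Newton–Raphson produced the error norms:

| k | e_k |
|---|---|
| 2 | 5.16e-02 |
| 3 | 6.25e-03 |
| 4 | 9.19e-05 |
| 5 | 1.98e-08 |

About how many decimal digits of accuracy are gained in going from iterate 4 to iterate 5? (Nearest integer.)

Digits gained ≈ log₁₀(e_4/e_5) = log₁₀(9.19e-05/1.98e-08) = log₁₀(4641.41) ≈ 3.667.

4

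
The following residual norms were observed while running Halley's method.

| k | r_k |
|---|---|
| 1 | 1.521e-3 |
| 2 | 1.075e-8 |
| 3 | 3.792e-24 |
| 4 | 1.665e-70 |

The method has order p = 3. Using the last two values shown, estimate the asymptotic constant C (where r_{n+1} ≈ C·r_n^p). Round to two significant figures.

C ≈ r_4 / r_3^3
  = 1.665e-70 / (3.792e-24)^3
  = 1.665e-70 / 5.45262e-71 ≈ 3.0536

3.1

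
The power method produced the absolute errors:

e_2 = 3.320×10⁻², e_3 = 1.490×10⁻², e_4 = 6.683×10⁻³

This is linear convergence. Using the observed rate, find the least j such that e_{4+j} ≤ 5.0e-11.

24

Rate ρ ≈ e_4/e_3 = 6.683×10⁻³/1.490×10⁻² = 0.4485.
After j more steps, e_{4+j} ≈ 6.683×10⁻³·ρ^j; need ρ^j ≤ 5.0e-11/6.683×10⁻³ = 7.48167e-09.
j ≥ ln(7.48167e-09)/ln(0.4485) = -18.7108/-0.80185 = 23.335.
So 24 more iterations are needed.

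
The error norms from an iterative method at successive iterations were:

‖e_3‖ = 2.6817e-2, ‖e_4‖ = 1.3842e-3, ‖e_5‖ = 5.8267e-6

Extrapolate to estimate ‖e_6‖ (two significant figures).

First estimate the order: p ≈ ln(‖e_5‖/‖e_4‖) / ln(‖e_4‖/‖e_3‖) = ln(5.8267e-6/1.3842e-3)/ln(1.3842e-3/2.6817e-2) = ln(0.00420944)/ln(0.0516165) ≈ 1.8457.
Then ‖e_6‖ ≈ ‖e_5‖·(‖e_5‖/‖e_4‖)^p = 5.8267e-6·(0.00420944)^1.8457 = 5.8267e-6·4.12127e-05 ≈ 2.401e-10.

2.4e-10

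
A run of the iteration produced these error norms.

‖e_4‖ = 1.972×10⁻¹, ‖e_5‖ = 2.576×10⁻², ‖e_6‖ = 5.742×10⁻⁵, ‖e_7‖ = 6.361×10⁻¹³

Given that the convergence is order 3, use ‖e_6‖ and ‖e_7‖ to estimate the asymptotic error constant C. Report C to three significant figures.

3.36

C ≈ ‖e_7‖ / ‖e_6‖^3
  = 6.361×10⁻¹³ / (5.742×10⁻⁵)^3
  = 6.361×10⁻¹³ / 1.89317e-13 ≈ 3.36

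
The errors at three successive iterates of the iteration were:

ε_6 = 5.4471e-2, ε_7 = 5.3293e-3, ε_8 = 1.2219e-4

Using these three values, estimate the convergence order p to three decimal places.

1.624

p ≈ ln(ε_8/ε_7) / ln(ε_7/ε_6)
  = ln(1.2219e-4/5.3293e-3) / ln(5.3293e-3/5.4471e-2)
  = ln(0.022928) / ln(0.0978374)
  = -3.775396 / -2.324448 ≈ 1.624212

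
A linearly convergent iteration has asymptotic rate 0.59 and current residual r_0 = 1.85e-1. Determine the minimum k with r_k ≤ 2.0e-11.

44

After k steps, r_k ≈ 1.85e-1·0.59^k.
Need 0.59^k ≤ 2.0e-11/1.85e-1 = 1.08108e-10.
k ≥ ln(1.08108e-10)/ln(0.59) = -22.9479/-0.52763 = 43.492.
Smallest integer k = 44.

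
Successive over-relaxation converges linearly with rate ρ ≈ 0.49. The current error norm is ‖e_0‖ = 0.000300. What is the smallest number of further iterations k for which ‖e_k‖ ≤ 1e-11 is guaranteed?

25

After k steps, ‖e_k‖ ≈ 0.000300·0.49^k.
Need 0.49^k ≤ 1e-11/0.000300 = 3.33333e-08.
k ≥ ln(3.33333e-08)/ln(0.49) = -17.2167/-0.71335 = 24.135.
Smallest integer k = 25.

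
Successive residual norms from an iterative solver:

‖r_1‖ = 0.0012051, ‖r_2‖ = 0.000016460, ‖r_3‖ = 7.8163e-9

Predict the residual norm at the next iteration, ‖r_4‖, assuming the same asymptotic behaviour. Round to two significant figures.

First estimate the order: p ≈ ln(‖r_3‖/‖r_2‖) / ln(‖r_2‖/‖r_1‖) = ln(7.8163e-9/0.000016460)/ln(0.000016460/0.0012051) = ln(0.000474866)/ln(0.0136586) ≈ 1.7824.
Then ‖r_4‖ ≈ ‖r_3‖·(‖r_3‖/‖r_2‖)^p = 7.8163e-9·(0.000474866)^1.7824 = 7.8163e-9·1.19212e-06 ≈ 9.318e-15.

9.3e-15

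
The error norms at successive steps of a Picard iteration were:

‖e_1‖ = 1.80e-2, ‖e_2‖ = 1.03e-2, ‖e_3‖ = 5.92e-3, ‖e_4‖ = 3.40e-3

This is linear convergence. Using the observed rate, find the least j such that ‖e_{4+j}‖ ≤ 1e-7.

Rate ρ ≈ ‖e_4‖/‖e_3‖ = 3.40e-3/5.92e-3 = 0.5743.
After j more steps, ‖e_{4+j}‖ ≈ 3.40e-3·ρ^j; need ρ^j ≤ 1e-7/3.40e-3 = 2.94118e-05.
j ≥ ln(2.94118e-05)/ln(0.5743) = -10.4341/-0.55460 = 18.814.
So 19 more iterations are needed.

19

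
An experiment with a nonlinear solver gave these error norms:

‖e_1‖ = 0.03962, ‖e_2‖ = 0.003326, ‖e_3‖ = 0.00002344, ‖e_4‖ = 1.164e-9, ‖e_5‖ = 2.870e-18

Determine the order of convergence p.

2

Consecutive ratios: ‖e_5‖/‖e_4‖ = 2.870e-18/1.164e-9 = 2.46564e-09, ‖e_4‖/‖e_3‖ = 1.164e-9/0.00002344 = 4.96587e-05.
p ≈ ln(2.46564e-09)/ln(4.96587e-05) = -19.8208/-9.9103 ≈ 2.00.
So the convergence is quadratic (order 2).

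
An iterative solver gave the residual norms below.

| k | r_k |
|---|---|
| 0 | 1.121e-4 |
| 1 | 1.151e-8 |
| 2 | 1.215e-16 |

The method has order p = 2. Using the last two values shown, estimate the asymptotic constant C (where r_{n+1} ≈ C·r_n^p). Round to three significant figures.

C ≈ r_2 / r_1^2
  = 1.215e-16 / (1.151e-8)^2
  = 1.215e-16 / 1.3248e-16 ≈ 0.91712

0.917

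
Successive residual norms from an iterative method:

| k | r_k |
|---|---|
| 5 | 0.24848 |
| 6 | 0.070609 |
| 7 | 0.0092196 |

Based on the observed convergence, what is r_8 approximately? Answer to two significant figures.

3.4e-4

First estimate the order: p ≈ ln(r_7/r_6) / ln(r_6/r_5) = ln(0.0092196/0.070609)/ln(0.070609/0.24848) = ln(0.130573)/ln(0.284164) ≈ 1.6180.
Then r_8 ≈ r_7·(r_7/r_6)^p = 0.0092196·(0.130573)^1.6180 = 0.0092196·0.0371066 ≈ 0.0003421.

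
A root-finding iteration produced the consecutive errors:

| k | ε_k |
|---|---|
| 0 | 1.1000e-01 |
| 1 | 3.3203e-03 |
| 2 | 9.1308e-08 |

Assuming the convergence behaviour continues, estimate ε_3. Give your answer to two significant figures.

1.9e-21

First estimate the order: p ≈ ln(ε_2/ε_1) / ln(ε_1/ε_0) = ln(9.1308e-08/3.3203e-03)/ln(3.3203e-03/1.1000e-01) = ln(2.74999e-05)/ln(0.0301845) ≈ 3.0000.
Then ε_3 ≈ ε_2·(ε_2/ε_1)^p = 9.1308e-08·(2.74999e-05)^3.0000 = 9.1308e-08·2.07966e-14 ≈ 1.899e-21.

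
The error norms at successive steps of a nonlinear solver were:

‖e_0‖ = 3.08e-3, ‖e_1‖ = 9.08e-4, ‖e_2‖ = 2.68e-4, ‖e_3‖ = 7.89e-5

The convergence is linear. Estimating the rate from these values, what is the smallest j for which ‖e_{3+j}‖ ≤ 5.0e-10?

10

Rate ρ ≈ ‖e_3‖/‖e_2‖ = 7.89e-5/2.68e-4 = 0.2944.
After j more steps, ‖e_{3+j}‖ ≈ 7.89e-5·ρ^j; need ρ^j ≤ 5.0e-10/7.89e-5 = 6.33714e-06.
j ≥ ln(6.33714e-06)/ln(0.2944) = -11.9691/-1.22282 = 9.788.
So 10 more iterations are needed.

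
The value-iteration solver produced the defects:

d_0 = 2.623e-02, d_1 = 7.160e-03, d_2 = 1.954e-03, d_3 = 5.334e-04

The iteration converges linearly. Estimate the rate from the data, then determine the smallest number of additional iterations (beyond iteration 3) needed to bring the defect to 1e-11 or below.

Rate ρ ≈ d_3/d_2 = 5.334e-04/1.954e-03 = 0.2730.
After j more steps, d_{3+j} ≈ 5.334e-04·ρ^j; need ρ^j ≤ 1e-11/5.334e-04 = 1.87477e-08.
j ≥ ln(1.87477e-08)/ln(0.2730) = -17.7922/-1.29828 = 13.704.
So 14 more iterations are needed.

14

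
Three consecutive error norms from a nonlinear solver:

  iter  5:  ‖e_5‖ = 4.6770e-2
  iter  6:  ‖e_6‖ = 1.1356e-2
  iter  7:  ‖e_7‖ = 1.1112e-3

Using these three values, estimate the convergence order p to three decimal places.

1.642

p ≈ ln(‖e_7‖/‖e_6‖) / ln(‖e_6‖/‖e_5‖)
  = ln(1.1112e-3/1.1356e-2) / ln(1.1356e-2/4.6770e-2)
  = ln(0.0978514) / ln(0.242805)
  = -2.324305 / -1.415497 ≈ 1.642042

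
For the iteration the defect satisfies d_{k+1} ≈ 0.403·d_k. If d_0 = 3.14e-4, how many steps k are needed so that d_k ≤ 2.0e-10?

After k steps, d_k ≈ 3.14e-4·0.403^k.
Need 0.403^k ≤ 2.0e-10/3.14e-4 = 6.36943e-07.
k ≥ ln(6.36943e-07)/ln(0.403) = -14.2666/-0.90882 = 15.698.
Smallest integer k = 16.

16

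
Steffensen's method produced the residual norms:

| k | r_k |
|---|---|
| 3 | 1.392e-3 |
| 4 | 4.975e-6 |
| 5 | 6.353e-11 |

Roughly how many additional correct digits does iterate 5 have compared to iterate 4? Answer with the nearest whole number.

Digits gained ≈ log₁₀(r_4/r_5) = log₁₀(4.975e-6/6.353e-11) = log₁₀(78309.5) ≈ 4.894.

5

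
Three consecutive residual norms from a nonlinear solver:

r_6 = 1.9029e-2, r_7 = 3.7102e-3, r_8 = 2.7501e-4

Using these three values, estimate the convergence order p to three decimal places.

p ≈ ln(r_8/r_7) / ln(r_7/r_6)
  = ln(2.7501e-4/3.7102e-3) / ln(3.7102e-3/1.9029e-2)
  = ln(0.0741227) / ln(0.194976)
  = -2.602033 / -1.634879 ≈ 1.591575

1.592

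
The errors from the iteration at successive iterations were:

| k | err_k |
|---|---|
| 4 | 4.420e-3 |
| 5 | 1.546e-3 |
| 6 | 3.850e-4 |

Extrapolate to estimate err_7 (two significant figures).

First estimate the order: p ≈ ln(err_6/err_5) / ln(err_5/err_4) = ln(3.850e-4/1.546e-3)/ln(1.546e-3/4.420e-3) = ln(0.24903)/ln(0.349774) ≈ 1.3234.
Then err_7 ≈ err_6·(err_6/err_5)^p = 3.850e-4·(0.24903)^1.3234 = 3.850e-4·0.158854 ≈ 6.116e-05.

6.1e-5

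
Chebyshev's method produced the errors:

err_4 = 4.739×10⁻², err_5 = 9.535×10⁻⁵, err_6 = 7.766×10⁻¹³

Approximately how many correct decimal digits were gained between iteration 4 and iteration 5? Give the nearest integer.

3

Digits gained ≈ log₁₀(err_4/err_5) = log₁₀(4.739×10⁻²/9.535×10⁻⁵) = log₁₀(497.011) ≈ 2.696.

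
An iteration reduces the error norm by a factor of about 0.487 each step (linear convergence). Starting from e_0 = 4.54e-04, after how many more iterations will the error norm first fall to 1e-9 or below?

19

After k steps, e_k ≈ 4.54e-04·0.487^k.
Need 0.487^k ≤ 1e-9/4.54e-04 = 2.20264e-06.
k ≥ ln(2.20264e-06)/ln(0.487) = -13.0259/-0.71949 = 18.104.
Smallest integer k = 19.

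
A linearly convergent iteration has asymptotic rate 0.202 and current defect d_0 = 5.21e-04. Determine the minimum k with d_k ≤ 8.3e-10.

9

After k steps, d_k ≈ 5.21e-04·0.202^k.
Need 0.202^k ≤ 8.3e-10/5.21e-04 = 1.59309e-06.
k ≥ ln(1.59309e-06)/ln(0.202) = -13.3498/-1.59949 = 8.346.
Smallest integer k = 9.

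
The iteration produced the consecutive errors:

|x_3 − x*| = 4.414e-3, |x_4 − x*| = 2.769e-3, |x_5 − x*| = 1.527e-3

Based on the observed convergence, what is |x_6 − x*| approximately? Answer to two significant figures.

First estimate the order: p ≈ ln(|x_5 − x*|/|x_4 − x*|) / ln(|x_4 − x*|/|x_3 − x*|) = ln(1.527e-3/2.769e-3)/ln(2.769e-3/4.414e-3) = ln(0.551463)/ln(0.627322) ≈ 1.2764.
Then |x_6 − x*| ≈ |x_5 − x*|·(|x_5 − x*|/|x_4 − x*|)^p = 1.527e-3·(0.551463)^1.2764 = 1.527e-3·0.467812 ≈ 0.0007143.

7.1e-4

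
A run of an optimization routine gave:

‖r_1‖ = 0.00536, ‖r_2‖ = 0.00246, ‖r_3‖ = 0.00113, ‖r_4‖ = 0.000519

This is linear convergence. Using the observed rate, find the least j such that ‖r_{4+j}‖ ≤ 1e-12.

Rate ρ ≈ ‖r_4‖/‖r_3‖ = 0.000519/0.00113 = 0.4593.
After j more steps, ‖r_{4+j}‖ ≈ 0.000519·ρ^j; need ρ^j ≤ 1e-12/0.000519 = 1.92678e-09.
j ≥ ln(1.92678e-09)/ln(0.4593) = -20.0674/-0.77805 = 25.792.
So 26 more iterations are needed.

26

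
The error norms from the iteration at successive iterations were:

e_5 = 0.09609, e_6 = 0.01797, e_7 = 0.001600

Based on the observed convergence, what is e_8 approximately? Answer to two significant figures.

First estimate the order: p ≈ ln(e_7/e_6) / ln(e_6/e_5) = ln(0.001600/0.01797)/ln(0.01797/0.09609) = ln(0.0890373)/ln(0.187012) ≈ 1.4426.
Then e_8 ≈ e_7·(e_7/e_6)^p = 0.001600·(0.0890373)^1.4426 = 0.001600·0.0305248 ≈ 4.884e-05.

4.9e-5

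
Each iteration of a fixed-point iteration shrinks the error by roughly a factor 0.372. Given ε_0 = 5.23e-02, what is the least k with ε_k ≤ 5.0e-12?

24

After k steps, ε_k ≈ 5.23e-02·0.372^k.
Need 0.372^k ≤ 5.0e-12/5.23e-02 = 9.56023e-11.
k ≥ ln(9.56023e-11)/ln(0.372) = -23.0708/-0.98886 = 23.331.
Smallest integer k = 24.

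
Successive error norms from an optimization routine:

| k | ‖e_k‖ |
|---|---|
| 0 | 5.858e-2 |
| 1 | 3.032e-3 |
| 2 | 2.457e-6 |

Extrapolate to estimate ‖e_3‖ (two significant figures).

First estimate the order: p ≈ ln(‖e_2‖/‖e_1‖) / ln(‖e_1‖/‖e_0‖) = ln(2.457e-6/3.032e-3)/ln(3.032e-3/5.858e-2) = ln(0.000810356)/ln(0.0517583) ≈ 2.4038.
Then ‖e_3‖ ≈ ‖e_2‖·(‖e_2‖/‖e_1‖)^p = 2.457e-6·(0.000810356)^2.4038 = 2.457e-6·3.70745e-08 ≈ 9.109e-14.

9.1e-14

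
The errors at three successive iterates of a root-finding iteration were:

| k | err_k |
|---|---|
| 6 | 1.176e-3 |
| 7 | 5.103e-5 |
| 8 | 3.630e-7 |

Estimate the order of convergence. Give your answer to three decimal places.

p ≈ ln(err_8/err_7) / ln(err_7/err_6)
  = ln(3.630e-7/5.103e-5) / ln(5.103e-5/1.176e-3)
  = ln(0.00711346) / ln(0.0433929)
  = -4.945767 / -3.137459 ≈ 1.576361

1.576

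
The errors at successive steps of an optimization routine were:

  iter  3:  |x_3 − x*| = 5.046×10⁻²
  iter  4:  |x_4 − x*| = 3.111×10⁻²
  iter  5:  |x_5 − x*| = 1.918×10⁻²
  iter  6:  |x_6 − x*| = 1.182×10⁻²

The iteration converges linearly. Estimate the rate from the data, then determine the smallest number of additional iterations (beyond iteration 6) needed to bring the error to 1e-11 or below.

Rate ρ ≈ |x_6 − x*|/|x_5 − x*| = 1.182×10⁻²/1.918×10⁻² = 0.6163.
After j more steps, |x_{6+j} − x*| ≈ 1.182×10⁻²·ρ^j; need ρ^j ≤ 1e-11/1.182×10⁻² = 8.46024e-10.
j ≥ ln(8.46024e-10)/ln(0.6163) = -20.8905/-0.48402 = 43.160.
So 44 more iterations are needed.

44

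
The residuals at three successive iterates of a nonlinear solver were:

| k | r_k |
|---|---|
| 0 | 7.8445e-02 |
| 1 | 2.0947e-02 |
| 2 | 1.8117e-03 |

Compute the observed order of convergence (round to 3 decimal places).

1.854

p ≈ ln(r_2/r_1) / ln(r_1/r_0)
  = ln(1.8117e-03/2.0947e-02) / ln(2.0947e-02/7.8445e-02)
  = ln(0.0864897) / ln(0.267028)
  = -2.447730 / -1.320402 ≈ 1.853776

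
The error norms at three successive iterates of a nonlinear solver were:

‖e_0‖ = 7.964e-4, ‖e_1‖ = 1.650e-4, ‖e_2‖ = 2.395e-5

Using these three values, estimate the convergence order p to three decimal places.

p ≈ ln(‖e_2‖/‖e_1‖) / ln(‖e_1‖/‖e_0‖)
  = ln(2.395e-5/1.650e-4) / ln(1.650e-4/7.964e-4)
  = ln(0.145152) / ln(0.207182)
  = -1.929974 / -1.574158 ≈ 1.226036

1.226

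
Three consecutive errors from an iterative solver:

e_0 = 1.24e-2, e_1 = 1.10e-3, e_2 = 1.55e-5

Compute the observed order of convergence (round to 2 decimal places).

p ≈ ln(e_2/e_1) / ln(e_1/e_0)
  = ln(1.55e-5/1.10e-3) / ln(1.10e-3/1.24e-2)
  = ln(0.0140909) / ln(0.0887097)
  = -4.26223 / -2.42239 ≈ 1.75951

1.76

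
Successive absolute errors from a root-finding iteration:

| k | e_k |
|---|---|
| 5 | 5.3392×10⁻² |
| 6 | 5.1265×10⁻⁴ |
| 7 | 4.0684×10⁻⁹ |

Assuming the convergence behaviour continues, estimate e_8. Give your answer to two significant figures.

First estimate the order: p ≈ ln(e_7/e_6) / ln(e_6/e_5) = ln(4.0684×10⁻⁹/5.1265×10⁻⁴)/ln(5.1265×10⁻⁴/5.3392×10⁻²) = ln(7.93602e-06)/ln(0.00960163) ≈ 2.5279.
Then e_8 ≈ e_7·(e_7/e_6)^p = 4.0684×10⁻⁹·(7.93602e-06)^2.5279 = 4.0684×10⁻⁹·1.27851e-13 ≈ 5.201e-22.

5.2e-22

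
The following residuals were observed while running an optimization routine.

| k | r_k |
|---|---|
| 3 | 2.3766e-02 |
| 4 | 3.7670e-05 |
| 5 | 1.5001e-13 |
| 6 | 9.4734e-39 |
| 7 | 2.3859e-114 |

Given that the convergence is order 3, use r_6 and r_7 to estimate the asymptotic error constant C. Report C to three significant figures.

2.81

C ≈ r_7 / r_6^3
  = 2.3859e-114 / (9.4734e-39)^3
  = 2.3859e-114 / 8.50193e-115 ≈ 2.8063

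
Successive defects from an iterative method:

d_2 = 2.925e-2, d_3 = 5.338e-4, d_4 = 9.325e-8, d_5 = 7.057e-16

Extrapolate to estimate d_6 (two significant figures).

2.0e-33

First estimate the order: p ≈ ln(d_5/d_4) / ln(d_4/d_3) = ln(7.057e-16/9.325e-8)/ln(9.325e-8/5.338e-4) = ln(7.56783e-09)/ln(0.000174691) ≈ 2.1612.
Then d_6 ≈ d_5·(d_5/d_4)^p = 7.057e-16·(7.56783e-09)^2.1612 = 7.057e-16·2.81082e-18 ≈ 1.984e-33.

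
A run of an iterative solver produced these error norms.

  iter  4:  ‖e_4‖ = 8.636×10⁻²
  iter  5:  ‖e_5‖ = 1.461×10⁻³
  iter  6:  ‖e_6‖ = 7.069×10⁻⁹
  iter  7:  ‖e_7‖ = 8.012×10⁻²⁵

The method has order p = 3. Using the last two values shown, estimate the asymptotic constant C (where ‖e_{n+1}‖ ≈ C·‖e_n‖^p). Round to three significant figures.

2.27

C ≈ ‖e_7‖ / ‖e_6‖^3
  = 8.012×10⁻²⁵ / (7.069×10⁻⁹)^3
  = 8.012×10⁻²⁵ / 3.53243e-25 ≈ 2.2681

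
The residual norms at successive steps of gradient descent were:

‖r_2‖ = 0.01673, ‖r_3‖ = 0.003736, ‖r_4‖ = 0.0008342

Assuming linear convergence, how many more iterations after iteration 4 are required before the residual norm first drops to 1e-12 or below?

14

Rate ρ ≈ ‖r_4‖/‖r_3‖ = 0.0008342/0.003736 = 0.2233.
After j more steps, ‖r_{4+j}‖ ≈ 0.0008342·ρ^j; need ρ^j ≤ 1e-12/0.0008342 = 1.19875e-09.
j ≥ ln(1.19875e-09)/ln(0.2233) = -20.5420/-1.49924 = 13.702.
So 14 more iterations are needed.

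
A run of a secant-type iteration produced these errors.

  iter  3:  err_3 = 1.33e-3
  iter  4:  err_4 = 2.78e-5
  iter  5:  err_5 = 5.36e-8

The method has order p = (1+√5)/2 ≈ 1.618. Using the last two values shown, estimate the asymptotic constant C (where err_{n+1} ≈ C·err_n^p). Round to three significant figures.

C ≈ err_5 / err_4^1.618
  = 5.36e-8 / (2.78e-5)^1.618
  = 5.36e-8 / 4.25074e-08 ≈ 1.261

1.26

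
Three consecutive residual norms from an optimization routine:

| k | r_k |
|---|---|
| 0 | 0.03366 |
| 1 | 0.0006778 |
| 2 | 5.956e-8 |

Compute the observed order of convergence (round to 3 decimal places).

p ≈ ln(r_2/r_1) / ln(r_1/r_0)
  = ln(5.956e-8/0.0006778) / ln(0.0006778/0.03366)
  = ln(8.78725e-05) / ln(0.0201367)
  = -9.339624 / -3.905211 ≈ 2.391580

2.392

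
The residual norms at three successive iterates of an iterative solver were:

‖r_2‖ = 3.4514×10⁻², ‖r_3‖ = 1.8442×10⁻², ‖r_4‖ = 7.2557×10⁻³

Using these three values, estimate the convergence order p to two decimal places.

p ≈ ln(‖r_4‖/‖r_3‖) / ln(‖r_3‖/‖r_2‖)
  = ln(7.2557×10⁻³/1.8442×10⁻²) / ln(1.8442×10⁻²/3.4514×10⁻²)
  = ln(0.393433) / ln(0.534334)
  = -0.93284 / -0.62673 ≈ 1.48842

1.49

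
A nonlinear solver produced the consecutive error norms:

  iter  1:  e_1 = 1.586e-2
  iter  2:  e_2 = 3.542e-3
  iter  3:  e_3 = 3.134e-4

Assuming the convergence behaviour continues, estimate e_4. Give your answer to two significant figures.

First estimate the order: p ≈ ln(e_3/e_2) / ln(e_2/e_1) = ln(3.134e-4/3.542e-3)/ln(3.542e-3/1.586e-2) = ln(0.0884811)/ln(0.223329) ≈ 1.6176.
Then e_4 ≈ e_3·(e_3/e_2)^p = 3.134e-4·(0.0884811)^1.6176 = 3.134e-4·0.0197891 ≈ 6.202e-06.

6.2e-6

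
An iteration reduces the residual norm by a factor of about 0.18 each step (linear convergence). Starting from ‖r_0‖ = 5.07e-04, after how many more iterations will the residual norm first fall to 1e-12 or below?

After k steps, ‖r_k‖ ≈ 5.07e-04·0.18^k.
Need 0.18^k ≤ 1e-12/5.07e-04 = 1.97239e-09.
k ≥ ln(1.97239e-09)/ln(0.18) = -20.0440/-1.71480 = 11.689.
Smallest integer k = 12.

12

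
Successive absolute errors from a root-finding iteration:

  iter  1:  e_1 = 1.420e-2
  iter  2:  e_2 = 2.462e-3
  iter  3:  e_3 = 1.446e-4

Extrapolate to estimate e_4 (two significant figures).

1.5e-6

First estimate the order: p ≈ ln(e_3/e_2) / ln(e_2/e_1) = ln(1.446e-4/2.462e-3)/ln(2.462e-3/1.420e-2) = ln(0.0587327)/ln(0.17338) ≈ 1.6178.
Then e_4 ≈ e_3·(e_3/e_2)^p = 1.446e-4·(0.0587327)^1.6178 = 1.446e-4·0.0101928 ≈ 1.474e-06.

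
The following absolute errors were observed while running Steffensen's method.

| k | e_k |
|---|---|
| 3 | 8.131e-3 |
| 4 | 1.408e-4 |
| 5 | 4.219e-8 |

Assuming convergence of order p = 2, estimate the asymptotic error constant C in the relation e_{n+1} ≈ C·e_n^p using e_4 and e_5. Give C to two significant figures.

2.1

C ≈ e_5 / e_4^2
  = 4.219e-8 / (1.408e-4)^2
  = 4.219e-8 / 1.98246e-08 ≈ 2.1282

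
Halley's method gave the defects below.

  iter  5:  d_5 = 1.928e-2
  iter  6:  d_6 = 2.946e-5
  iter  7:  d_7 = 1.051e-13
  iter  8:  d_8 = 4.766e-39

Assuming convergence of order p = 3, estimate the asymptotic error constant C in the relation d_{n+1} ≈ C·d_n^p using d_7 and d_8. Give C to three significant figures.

C ≈ d_8 / d_7^3
  = 4.766e-39 / (1.051e-13)^3
  = 4.766e-39 / 1.16094e-39 ≈ 4.1053

4.11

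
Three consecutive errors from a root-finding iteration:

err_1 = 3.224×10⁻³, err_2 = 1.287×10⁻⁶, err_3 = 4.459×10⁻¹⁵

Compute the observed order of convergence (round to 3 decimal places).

p ≈ ln(err_3/err_2) / ln(err_2/err_1)
  = ln(4.459×10⁻¹⁵/1.287×10⁻⁶) / ln(1.287×10⁻⁶/3.224×10⁻³)
  = ln(3.46465e-09) / ln(0.000399194)
  = -19.480654 / -7.826063 ≈ 2.489202

2.489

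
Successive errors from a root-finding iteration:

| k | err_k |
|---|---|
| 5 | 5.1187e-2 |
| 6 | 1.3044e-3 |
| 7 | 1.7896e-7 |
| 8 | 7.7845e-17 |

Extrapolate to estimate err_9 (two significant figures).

First estimate the order: p ≈ ln(err_8/err_7) / ln(err_7/err_6) = ln(7.7845e-17/1.7896e-7)/ln(1.7896e-7/1.3044e-3) = ln(4.34985e-10)/ln(0.000137197) ≈ 2.4236.
Then err_9 ≈ err_8·(err_8/err_7)^p = 7.7845e-17·(4.34985e-10)^2.4236 = 7.7845e-17·2.04836e-23 ≈ 1.595e-39.

1.6e-39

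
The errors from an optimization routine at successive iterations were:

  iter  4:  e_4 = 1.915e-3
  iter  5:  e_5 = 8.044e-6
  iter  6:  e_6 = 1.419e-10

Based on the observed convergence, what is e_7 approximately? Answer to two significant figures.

First estimate the order: p ≈ ln(e_6/e_5) / ln(e_5/e_4) = ln(1.419e-10/8.044e-6)/ln(8.044e-6/1.915e-3) = ln(1.76405e-05)/ln(0.00420052) ≈ 2.0000.
Then e_7 ≈ e_6·(e_6/e_5)^p = 1.419e-10·(1.76405e-05)^2.0000 = 1.419e-10·3.11187e-10 ≈ 4.416e-20.

4.4e-20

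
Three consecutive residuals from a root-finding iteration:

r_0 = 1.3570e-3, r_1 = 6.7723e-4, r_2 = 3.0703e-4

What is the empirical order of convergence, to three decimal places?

p ≈ ln(r_2/r_1) / ln(r_1/r_0)
  = ln(3.0703e-4/6.7723e-4) / ln(6.7723e-4/1.3570e-3)
  = ln(0.453361) / ln(0.499064)
  = -0.791067 / -0.695021 ≈ 1.138192

1.138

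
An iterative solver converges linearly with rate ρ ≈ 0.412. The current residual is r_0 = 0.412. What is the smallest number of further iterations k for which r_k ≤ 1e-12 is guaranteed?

After k steps, r_k ≈ 0.412·0.412^k.
Need 0.412^k ≤ 1e-12/0.412 = 2.42718e-12.
k ≥ ln(2.42718e-12)/ln(0.412) = -26.7443/-0.88673 = 30.161.
Smallest integer k = 31.

31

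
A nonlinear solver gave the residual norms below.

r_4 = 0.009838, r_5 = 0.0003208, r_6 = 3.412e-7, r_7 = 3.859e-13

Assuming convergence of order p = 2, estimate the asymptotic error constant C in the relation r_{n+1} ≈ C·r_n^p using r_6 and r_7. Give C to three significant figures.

3.31

C ≈ r_7 / r_6^2
  = 3.859e-13 / (3.412e-7)^2
  = 3.859e-13 / 1.16417e-13 ≈ 3.3148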